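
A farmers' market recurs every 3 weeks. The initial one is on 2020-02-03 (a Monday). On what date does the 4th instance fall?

2020-04-06

The 4th occurrence is 3 intervals after the first: 3 × 21 = 63 days after 2020-02-03.
February has 29 days — 26 days to the end of February leaves 37.
March has 31 days (6 left).
6 days into April → 2020-04-06.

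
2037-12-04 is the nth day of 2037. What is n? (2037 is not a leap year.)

Days in months before December: 31 + 28 + 31 + 30 + 31 + 30 + 31 + 31 + 30 + 31 + 30 = 334.
Plus 4 days into December → day 338.

338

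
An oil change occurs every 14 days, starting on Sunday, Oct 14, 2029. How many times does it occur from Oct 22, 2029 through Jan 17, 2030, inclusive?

6

Occurrences land 14·i days after Oct 14, 2029 for i = 0, 1, 2, …
Oct 22, 2029 is 8 days after the start; 8 ÷ 14 = 0 remainder 8; since the remainder is 8, round up to i = 1. First occurrence in the window: #2 on Oct 28, 2029 (1×14 = 14 days in).
Jan 17, 2030 is 95 days after the start; 95 ÷ 14 = 6 remainder 11. Last occurrence in the window: #7 on Jan 6, 2030.
Occurrences #2 through #7: 6 in total.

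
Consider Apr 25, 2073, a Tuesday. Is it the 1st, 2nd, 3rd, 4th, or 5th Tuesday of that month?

4th

Day 25 falls in week ⌈25/7⌉ of the month.
Days 1–7 hold the 1st Tuesday, 8–14 the 2nd, 15–21 the 3rd, 22–28 the 4th, 29–31 the 5th.
25 is in the range for the 4th.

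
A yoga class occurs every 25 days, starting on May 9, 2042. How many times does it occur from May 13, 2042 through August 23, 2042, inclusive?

Occurrences land 25·i days after May 9, 2042 for i = 0, 1, 2, …
May 13, 2042 is 4 days after the start; 4 ÷ 25 = 0 remainder 4; since the remainder is 4, round up to i = 1. First occurrence in the window: #2 on June 3, 2042 (1×25 = 25 days in).
August 23, 2042 is 106 days after the start; 106 ÷ 25 = 4 remainder 6. Last occurrence in the window: #5 on August 17, 2042.
Occurrences #2 through #5: 4 in total.

4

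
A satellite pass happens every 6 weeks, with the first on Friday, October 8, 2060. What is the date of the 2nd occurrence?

The 2nd occurrence is 1 interval after the first: 1 × 42 = 42 days after October 8, 2060.
October has 31 days — 23 days to the end of October leaves 19.
19 days into November → November 19, 2060.

November 19, 2060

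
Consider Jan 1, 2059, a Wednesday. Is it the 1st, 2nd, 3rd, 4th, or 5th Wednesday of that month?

Day 1 falls in week ⌈1/7⌉ of the month.
Days 1–7 hold the 1st Wednesday, 8–14 the 2nd, 15–21 the 3rd, 22–28 the 4th, 29–31 the 5th.
1 is in the range for the 1st.

1st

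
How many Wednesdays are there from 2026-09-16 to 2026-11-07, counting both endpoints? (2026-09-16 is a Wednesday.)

8

2026-09-16 is a Wednesday; the first Wednesday on or after it is 2026-09-16.
From 2026-09-16 to 2026-11-07: 14 + 31 + 7 = 52 days (rest of September, October, November).
52 ÷ 7 = 7 full weeks with remainder 3, so 7 more Wednesdays after the first → 8.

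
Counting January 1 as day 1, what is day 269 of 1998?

January has 31 days (269 − 31 = 238 remain).
February has 28 days (238 − 28 = 210 remain).
March has 31 days (210 − 31 = 179 remain).
April has 30 days (179 − 30 = 149 remain).
May has 31 days (149 − 31 = 118 remain).
June has 30 days (118 − 30 = 88 remain).
July has 31 days (88 − 31 = 57 remain).
August has 31 days (57 − 31 = 26 remain).
26 into September → September 26.

September 26, 1998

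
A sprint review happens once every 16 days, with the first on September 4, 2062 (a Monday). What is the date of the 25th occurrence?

September 23, 2063

The 25th occurrence is 24 intervals after the first: 24 × 16 = 384 days after September 4, 2062.
September has 30 days — 26 days to the end of September leaves 358.
October has 31 days (327 left).
November has 30 days (297 left).
December has 31 days (266 left).
January has 31 days (235 left).
February has 28 days (207 left).
March has 31 days (176 left).
April has 30 days (146 left).
May has 31 days (115 left).
June has 30 days (85 left).
July has 31 days (54 left).
August has 31 days (23 left).
23 days into September → September 23, 2063.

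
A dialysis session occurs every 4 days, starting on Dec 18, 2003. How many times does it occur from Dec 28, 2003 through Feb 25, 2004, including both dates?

Occurrences land 4·i days after Dec 18, 2003 for i = 0, 1, 2, …
Dec 28, 2003 is 10 days after the start; 10 ÷ 4 = 2 remainder 2; since the remainder is 2, round up to i = 3. First occurrence in the window: #4 on Dec 30, 2003 (3×4 = 12 days in).
Feb 25, 2004 is 69 days after the start; 69 ÷ 4 = 17 remainder 1. Last occurrence in the window: #18 on Feb 24, 2004.
Occurrences #4 through #18: 15 in total.

15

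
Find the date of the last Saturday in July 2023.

July 29, 2023

July 2023 begins on a Saturday, so the first Saturday is July 1.
July 2023 has 31 days. Adding weeks: 1, 8, 15, 22, 29 — the last one ≤ 31 is the 29th.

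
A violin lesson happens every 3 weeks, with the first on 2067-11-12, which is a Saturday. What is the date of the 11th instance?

2068-06-09

The 11th occurrence is 10 intervals after the first: 10 × 21 = 210 days after 2067-11-12.
November has 30 days — 18 days to the end of November leaves 192.
December has 31 days (161 left).
January has 31 days (130 left).
February has 29 days (101 left).
March has 31 days (70 left).
April has 30 days (40 left).
May has 31 days (9 left).
9 days into June → 2068-06-09.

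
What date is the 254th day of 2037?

Jan has 31 days (254 − 31 = 223 remain).
Feb has 28 days (223 − 28 = 195 remain).
Mar has 31 days (195 − 31 = 164 remain).
Apr has 30 days (164 − 30 = 134 remain).
May has 31 days (134 − 31 = 103 remain).
Jun has 30 days (103 − 30 = 73 remain).
Jul has 31 days (73 − 31 = 42 remain).
Aug has 31 days (42 − 31 = 11 remain).
11 into Sep → Sep 11.

Sep 11, 2037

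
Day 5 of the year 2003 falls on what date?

5 into Jan → Jan 5.

Jan 5, 2003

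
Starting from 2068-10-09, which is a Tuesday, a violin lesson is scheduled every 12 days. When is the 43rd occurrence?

The 43rd occurrence is 42 intervals after the first: 42 × 12 = 504 days after 2068-10-09.
October has 31 days — 22 days to the end of October leaves 482.
From end of October to end of 2068 is 61 days (421 left).
2069 has 365 days (56 left).
January has 31 days (25 left).
25 days into February → 2070-02-25.

2070-02-25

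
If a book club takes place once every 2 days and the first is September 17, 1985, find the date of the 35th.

November 24, 1985

The 35th occurrence is 34 intervals after the first: 34 × 2 = 68 days after September 17, 1985.
September has 30 days — 13 days to the end of September leaves 55.
October has 31 days (24 left).
24 days into November → November 24, 1985.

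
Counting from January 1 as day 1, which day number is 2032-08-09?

Days in months before August: 31 + 29 + 31 + 30 + 31 + 30 + 31 = 213.
Plus 9 days into August → day 222.

222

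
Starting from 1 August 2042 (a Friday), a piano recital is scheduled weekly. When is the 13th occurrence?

24 October 2042

The 13th occurrence is 12 intervals after the first: 12 × 7 = 84 days after 1 August 2042.
August has 31 days — 30 days to the end of August leaves 54.
September has 30 days (24 left).
24 days into October → 24 October 2042.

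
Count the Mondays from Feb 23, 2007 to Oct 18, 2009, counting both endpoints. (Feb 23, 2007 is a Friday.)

Feb 23, 2007 is a Friday; the first Monday on or after it is Feb 26, 2007 (3 days later).
From Feb 26, 2007 to Oct 18, 2009: 308 + 366 + 291 = 965 days (rest of 2007, 2008, to Oct 18, 2009 in 2009).
965 ÷ 7 = 137 full weeks with remainder 6, so 137 more Mondays after the first → 138.

138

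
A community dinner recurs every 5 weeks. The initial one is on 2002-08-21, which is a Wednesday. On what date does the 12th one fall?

2003-09-10

The 12th occurrence is 11 intervals after the first: 11 × 35 = 385 days after 2002-08-21.
August has 31 days — 10 days to the end of August leaves 375.
September has 30 days (345 left).
October has 31 days (314 left).
November has 30 days (284 left).
December has 31 days (253 left).
January has 31 days (222 left).
February has 28 days (194 left).
March has 31 days (163 left).
April has 30 days (133 left).
May has 31 days (102 left).
June has 30 days (72 left).
July has 31 days (41 left).
August has 31 days (10 left).
10 days into September → 2003-09-10.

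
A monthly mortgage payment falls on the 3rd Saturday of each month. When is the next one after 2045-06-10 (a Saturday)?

June 2045 starts on a Thursday; its first Saturday is the 3rd, so the 3rd Saturday is the 17th — 2045-06-17.
2045-06-17 is after 2045-06-10, so that is the next one.

2045-06-17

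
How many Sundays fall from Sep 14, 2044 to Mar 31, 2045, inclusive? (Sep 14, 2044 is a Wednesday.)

Sep 14, 2044 is a Wednesday; the first Sunday on or after it is Sep 18, 2044 (4 days later).
From Sep 18, 2044 to Mar 31, 2045: 12 + 31 + 30 + 31 + 31 + 28 + 31 = 194 days (rest of Sep, Oct, Nov, Dec, Jan, Feb, Mar).
194 ÷ 7 = 27 full weeks with remainder 5, so 27 more Sundays after the first → 28.

28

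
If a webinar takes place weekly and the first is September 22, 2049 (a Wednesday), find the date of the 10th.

November 24, 2049

The 10th occurrence is 9 intervals after the first: 9 × 7 = 63 days after September 22, 2049.
September has 30 days — 8 days to the end of September leaves 55.
October has 31 days (24 left).
24 days into November → November 24, 2049.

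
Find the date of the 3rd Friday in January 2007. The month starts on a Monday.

January 19, 2007

January 2007 begins on a Monday, so the first Friday is January 5 (4 days later).
The 3rd Friday is 2 weeks later: 5 + 14 = 19.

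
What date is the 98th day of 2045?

Jan has 31 days (98 − 31 = 67 remain).
Feb has 28 days (67 − 28 = 39 remain).
Mar has 31 days (39 − 31 = 8 remain).
8 into Apr → Apr 8.

Apr 8, 2045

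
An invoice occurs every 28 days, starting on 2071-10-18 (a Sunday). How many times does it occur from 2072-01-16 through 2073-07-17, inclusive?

19

Occurrences land 28·i days after 2071-10-18 for i = 0, 1, 2, …
2072-01-16 is 90 days after the start; 90 ÷ 28 = 3 remainder 6; since the remainder is 6, round up to i = 4. First occurrence in the window: #5 on 2072-02-07 (4×28 = 112 days in).
2073-07-17 is 638 days after the start; 638 ÷ 28 = 22 remainder 22. Last occurrence in the window: #23 on 2073-06-25.
Occurrences #5 through #23: 19 in total.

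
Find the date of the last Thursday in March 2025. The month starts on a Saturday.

March 2025 begins on a Saturday, so the first Thursday is March 6 (5 days later).
March 2025 has 31 days. Adding weeks: 6, 13, 20, 27 — the last one ≤ 31 is the 27th.

2025-03-27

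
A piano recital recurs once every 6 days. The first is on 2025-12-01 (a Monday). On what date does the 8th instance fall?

2026-01-12

The 8th occurrence is 7 intervals after the first: 7 × 6 = 42 days after 2025-12-01.
December has 31 days — 30 days to the end of December leaves 12.
12 days into January → 2026-01-12.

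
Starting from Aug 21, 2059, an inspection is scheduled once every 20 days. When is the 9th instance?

The 9th occurrence is 8 intervals after the first: 8 × 20 = 160 days after Aug 21, 2059.
Aug has 31 days — 10 days to the end of Aug leaves 150.
Sep has 30 days (120 left).
Oct has 31 days (89 left).
Nov has 30 days (59 left).
Dec has 31 days (28 left).
28 days into Jan → Jan 28, 2060.

Jan 28, 2060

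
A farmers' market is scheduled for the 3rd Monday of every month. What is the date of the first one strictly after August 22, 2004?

August 2004 starts on a Sunday; its first Monday is the 2nd, so the 3rd Monday is the 16th — August 16, 2004.
That is not after August 22, 2004, so look at September 2004.
September 2004 starts on a Wednesday; its first Monday is the 6th, so the 3rd Monday is the 20th — September 20, 2004.

September 20, 2004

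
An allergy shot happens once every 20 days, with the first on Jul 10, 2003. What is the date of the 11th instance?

The 11th occurrence is 10 intervals after the first: 10 × 20 = 200 days after Jul 10, 2003.
Jul has 31 days — 21 days to the end of Jul leaves 179.
Aug has 31 days (148 left).
Sep has 30 days (118 left).
Oct has 31 days (87 left).
Nov has 30 days (57 left).
Dec has 31 days (26 left).
26 days into Jan → Jan 26, 2004.

Jan 26, 2004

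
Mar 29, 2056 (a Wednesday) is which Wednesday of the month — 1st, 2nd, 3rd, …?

5th

Day 29 falls in week ⌈29/7⌉ of the month.
Days 1–7 hold the 1st Wednesday, 8–14 the 2nd, 15–21 the 3rd, 22–28 the 4th, 29–31 the 5th.
29 is in the range for the 5th.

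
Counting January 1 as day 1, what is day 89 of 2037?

Jan has 31 days (89 − 31 = 58 remain).
Feb has 28 days (58 − 28 = 30 remain).
30 into Mar → Mar 30.

Mar 30, 2037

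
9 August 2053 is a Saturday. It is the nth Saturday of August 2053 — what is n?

2nd

Day 9 falls in week ⌈9/7⌉ of the month.
Days 1–7 hold the 1st Saturday, 8–14 the 2nd, 15–21 the 3rd, 22–28 the 4th, 29–31 the 5th.
9 is in the range for the 2nd.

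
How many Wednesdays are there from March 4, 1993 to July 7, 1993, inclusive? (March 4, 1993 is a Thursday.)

March 4, 1993 is a Thursday; the first Wednesday on or after it is March 10, 1993 (6 days later).
From March 10, 1993 to July 7, 1993: 21 + 30 + 31 + 30 + 7 = 119 days (rest of March, April, May, June, July).
119 ÷ 7 = 17 full weeks with remainder 0, so 17 more Wednesdays after the first → 18.

18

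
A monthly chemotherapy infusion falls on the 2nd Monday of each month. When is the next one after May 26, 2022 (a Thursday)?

June 13, 2022

May 2022 starts on a Sunday; its first Monday is the 2nd, so the 2nd Monday is the 9th — May 9, 2022.
That is not after May 26, 2022, so look at June 2022.
June 2022 starts on a Wednesday; its first Monday is the 6th, so the 2nd Monday is the 13th — June 13, 2022.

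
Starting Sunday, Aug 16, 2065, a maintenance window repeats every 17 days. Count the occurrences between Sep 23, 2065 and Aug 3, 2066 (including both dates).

18

Occurrences land 17·i days after Aug 16, 2065 for i = 0, 1, 2, …
Sep 23, 2065 is 38 days after the start; 38 ÷ 17 = 2 remainder 4; since the remainder is 4, round up to i = 3. First occurrence in the window: #4 on Oct 6, 2065 (3×17 = 51 days in).
Aug 3, 2066 is 352 days after the start; 352 ÷ 17 = 20 remainder 12. Last occurrence in the window: #21 on Jul 22, 2066.
Occurrences #4 through #21: 18 in total.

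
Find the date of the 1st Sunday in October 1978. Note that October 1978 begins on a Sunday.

October 1, 1978

October 1978 begins on a Sunday, so the first Sunday is October 1.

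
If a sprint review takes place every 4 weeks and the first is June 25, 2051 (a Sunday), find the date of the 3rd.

The 3rd occurrence is 2 intervals after the first: 2 × 28 = 56 days after June 25, 2051.
June has 30 days — 5 days to the end of June leaves 51.
July has 31 days (20 left).
20 days into August → August 20, 2051.

August 20, 2051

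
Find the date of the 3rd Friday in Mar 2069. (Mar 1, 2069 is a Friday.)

Mar 2069 begins on a Friday, so the first Friday is Mar 1.
The 3rd Friday is 2 weeks later: 1 + 14 = 15.

Mar 15, 2069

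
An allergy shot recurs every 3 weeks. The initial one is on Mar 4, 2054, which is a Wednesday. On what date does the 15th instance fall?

The 15th occurrence is 14 intervals after the first: 14 × 21 = 294 days after Mar 4, 2054.
Mar has 31 days — 27 days to the end of Mar leaves 267.
Apr has 30 days (237 left).
May has 31 days (206 left).
Jun has 30 days (176 left).
Jul has 31 days (145 left).
Aug has 31 days (114 left).
Sep has 30 days (84 left).
Oct has 31 days (53 left).
Nov has 30 days (23 left).
23 days into Dec → Dec 23, 2054.

Dec 23, 2054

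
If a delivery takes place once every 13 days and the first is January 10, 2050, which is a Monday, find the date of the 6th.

The 6th occurrence is 5 intervals after the first: 5 × 13 = 65 days after January 10, 2050.
January has 31 days — 21 days to the end of January leaves 44.
February has 28 days (16 left).
16 days into March → March 16, 2050.

March 16, 2050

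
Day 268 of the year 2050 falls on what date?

2050-09-25

January has 31 days (268 − 31 = 237 remain).
February has 28 days (237 − 28 = 209 remain).
March has 31 days (209 − 31 = 178 remain).
April has 30 days (178 − 30 = 148 remain).
May has 31 days (148 − 31 = 117 remain).
June has 30 days (117 − 30 = 87 remain).
July has 31 days (87 − 31 = 56 remain).
August has 31 days (56 − 31 = 25 remain).
25 into September → September 25.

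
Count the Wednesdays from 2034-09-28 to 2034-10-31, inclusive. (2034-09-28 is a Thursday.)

4

2034-09-28 is a Thursday; the first Wednesday on or after it is 2034-10-04 (6 days later).
From 2034-10-04 to 2034-10-31 is 31 − 4 = 27 days.
27 ÷ 7 = 3 full weeks with remainder 6, so 3 more Wednesdays after the first → 4.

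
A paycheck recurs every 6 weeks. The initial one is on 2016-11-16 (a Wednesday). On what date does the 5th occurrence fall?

The 5th occurrence is 4 intervals after the first: 4 × 42 = 168 days after 2016-11-16.
November has 30 days — 14 days to the end of November leaves 154.
December has 31 days (123 left).
January has 31 days (92 left).
February has 28 days (64 left).
March has 31 days (33 left).
April has 30 days (3 left).
3 days into May → 2017-05-03.

2017-05-03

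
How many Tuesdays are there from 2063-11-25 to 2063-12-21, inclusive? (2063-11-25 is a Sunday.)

2063-11-25 is a Sunday; the first Tuesday on or after it is 2063-11-27 (2 days later).
From 2063-11-27 to 2063-12-21: 3 + 21 = 24 days (rest of November, December).
24 ÷ 7 = 3 full weeks with remainder 3, so 3 more Tuesdays after the first → 4.

4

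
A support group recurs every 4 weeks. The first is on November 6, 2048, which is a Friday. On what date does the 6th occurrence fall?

March 26, 2049

The 6th occurrence is 5 intervals after the first: 5 × 28 = 140 days after November 6, 2048.
November has 30 days — 24 days to the end of November leaves 116.
December has 31 days (85 left).
January has 31 days (54 left).
February has 28 days (26 left).
26 days into March → March 26, 2049.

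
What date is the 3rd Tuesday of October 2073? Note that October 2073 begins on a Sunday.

October 2073 begins on a Sunday, so the first Tuesday is October 3 (2 days later).
The 3rd Tuesday is 2 weeks later: 3 + 14 = 17.

17 October 2073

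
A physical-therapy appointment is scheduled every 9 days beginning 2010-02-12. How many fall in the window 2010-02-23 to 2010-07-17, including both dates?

Occurrences land 9·i days after 2010-02-12 for i = 0, 1, 2, …
2010-02-23 is 11 days after the start; 11 ÷ 9 = 1 remainder 2; since the remainder is 2, round up to i = 2. First occurrence in the window: #3 on 2010-03-02 (2×9 = 18 days in).
2010-07-17 is 155 days after the start; 155 ÷ 9 = 17 remainder 2. Last occurrence in the window: #18 on 2010-07-15.
Occurrences #3 through #18: 16 in total.

16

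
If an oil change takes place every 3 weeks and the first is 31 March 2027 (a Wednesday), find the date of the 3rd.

12 May 2027

The 3rd occurrence is 2 intervals after the first: 2 × 21 = 42 days after 31 March 2027.
March has 31 days — 0 days to the end of March leaves 42.
April has 30 days (12 left).
12 days into May → 12 May 2027.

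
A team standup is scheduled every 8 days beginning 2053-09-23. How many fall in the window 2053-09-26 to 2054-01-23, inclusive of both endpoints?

Occurrences land 8·i days after 2053-09-23 for i = 0, 1, 2, …
2053-09-26 is 3 days after the start; 3 ÷ 8 = 0 remainder 3; since the remainder is 3, round up to i = 1. First occurrence in the window: #2 on 2053-10-01 (1×8 = 8 days in).
2054-01-23 is 122 days after the start; 122 ÷ 8 = 15 remainder 2. Last occurrence in the window: #16 on 2054-01-21.
Occurrences #2 through #16: 15 in total.

15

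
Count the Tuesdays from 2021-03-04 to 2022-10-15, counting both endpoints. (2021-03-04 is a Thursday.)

84

2021-03-04 is a Thursday; the first Tuesday on or after it is 2021-03-09 (5 days later).
From 2021-03-09 to 2022-10-15: 297 + 288 = 585 days (rest of 2021, to 2022-10-15 in 2022).
585 ÷ 7 = 83 full weeks with remainder 4, so 83 more Tuesdays after the first → 84.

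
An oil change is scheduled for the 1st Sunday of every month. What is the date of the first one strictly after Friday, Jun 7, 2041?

Jun 2041 starts on a Saturday, so its 1st Sunday is Jun 2, 2041 (1 day in).
That is not after Jun 7, 2041, so look at Jul 2041.
Jul 2041 starts on a Monday, so its 1st Sunday is Jul 7, 2041 (6 days in).

Jul 7, 2041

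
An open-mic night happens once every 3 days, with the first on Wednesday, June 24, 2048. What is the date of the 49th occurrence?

The 49th occurrence is 48 intervals after the first: 48 × 3 = 144 days after June 24, 2048.
June has 30 days — 6 days to the end of June leaves 138.
July has 31 days (107 left).
August has 31 days (76 left).
September has 30 days (46 left).
October has 31 days (15 left).
15 days into November → November 15, 2048.

November 15, 2048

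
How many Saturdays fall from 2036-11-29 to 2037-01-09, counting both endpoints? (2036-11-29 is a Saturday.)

6

2036-11-29 is a Saturday; the first Saturday on or after it is 2036-11-29.
From 2036-11-29 to 2037-01-09: 1 + 31 + 9 = 41 days (rest of November, December, January).
41 ÷ 7 = 5 full weeks with remainder 6, so 5 more Saturdays after the first → 6.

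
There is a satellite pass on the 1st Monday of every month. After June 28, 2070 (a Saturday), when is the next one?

June 2070 starts on a Sunday, so its 1st Monday is June 2, 2070 (1 day in).
That is not after June 28, 2070, so look at July 2070.
July 2070 starts on a Tuesday, so its 1st Monday is July 7, 2070 (6 days in).

July 7, 2070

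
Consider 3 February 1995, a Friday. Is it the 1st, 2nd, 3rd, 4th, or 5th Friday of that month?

1st

Day 3 falls in week ⌈3/7⌉ of the month.
Days 1–7 hold the 1st Friday, 8–14 the 2nd, 15–21 the 3rd, 22–28 the 4th, 29–31 the 5th.
3 is in the range for the 1st.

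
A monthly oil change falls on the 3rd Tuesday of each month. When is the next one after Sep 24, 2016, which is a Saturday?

Oct 18, 2016

Sep 2016 starts on a Thursday; its first Tuesday is the 6th, so the 3rd Tuesday is the 20th — Sep 20, 2016.
That is not after Sep 24, 2016, so look at Oct 2016.
Oct 2016 starts on a Saturday; its first Tuesday is the 4th, so the 3rd Tuesday is the 18th — Oct 18, 2016.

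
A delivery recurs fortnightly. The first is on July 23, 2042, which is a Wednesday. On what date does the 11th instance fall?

The 11th occurrence is 10 intervals after the first: 10 × 14 = 140 days after July 23, 2042.
July has 31 days — 8 days to the end of July leaves 132.
August has 31 days (101 left).
September has 30 days (71 left).
October has 31 days (40 left).
November has 30 days (10 left).
10 days into December → December 10, 2042.

December 10, 2042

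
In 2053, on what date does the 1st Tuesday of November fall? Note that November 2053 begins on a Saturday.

4 November 2053

November 2053 begins on a Saturday, so the first Tuesday is November 4 (3 days later).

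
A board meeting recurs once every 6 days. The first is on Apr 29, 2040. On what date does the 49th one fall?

Feb 11, 2041

The 49th occurrence is 48 intervals after the first: 48 × 6 = 288 days after Apr 29, 2040.
Apr has 30 days — 1 day to the end of Apr leaves 287.
May has 31 days (256 left).
Jun has 30 days (226 left).
Jul has 31 days (195 left).
Aug has 31 days (164 left).
Sep has 30 days (134 left).
Oct has 31 days (103 left).
Nov has 30 days (73 left).
Dec has 31 days (42 left).
Jan has 31 days (11 left).
11 days into Feb → Feb 11, 2041.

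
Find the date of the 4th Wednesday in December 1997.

December 24, 1997

December 1997 begins on a Monday, so the first Wednesday is December 3 (2 days later).
The 4th Wednesday is 3 weeks later: 3 + 21 = 24.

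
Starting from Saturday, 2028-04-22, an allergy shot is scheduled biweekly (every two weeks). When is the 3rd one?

The 3rd occurrence is 2 intervals after the first: 2 × 14 = 28 days after 2028-04-22.
April has 30 days — 8 days to the end of April leaves 20.
20 days into May → 2028-05-20.

2028-05-20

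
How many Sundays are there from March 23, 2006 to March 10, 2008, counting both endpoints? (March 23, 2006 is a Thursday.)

March 23, 2006 is a Thursday; the first Sunday on or after it is March 26, 2006 (3 days later).
From March 26, 2006 to March 10, 2008: 280 + 365 + 70 = 715 days (rest of 2006, 2007, to March 10, 2008 in 2008).
715 ÷ 7 = 102 full weeks with remainder 1, so 102 more Sundays after the first → 103.

103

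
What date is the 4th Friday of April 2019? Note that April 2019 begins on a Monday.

26 April 2019

April 2019 begins on a Monday, so the first Friday is April 5 (4 days later).
The 4th Friday is 3 weeks later: 5 + 21 = 26.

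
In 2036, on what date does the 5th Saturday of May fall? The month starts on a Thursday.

2036-05-31

May 2036 begins on a Thursday, so the first Saturday is May 3 (2 days later).
The 5th Saturday is 4 weeks later: 3 + 28 = 31.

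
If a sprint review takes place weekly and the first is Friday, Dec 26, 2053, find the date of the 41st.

Oct 2, 2054

The 41st occurrence is 40 intervals after the first: 40 × 7 = 280 days after Dec 26, 2053.
Dec has 31 days — 5 days to the end of Dec leaves 275.
Jan has 31 days (244 left).
Feb has 28 days (216 left).
Mar has 31 days (185 left).
Apr has 30 days (155 left).
May has 31 days (124 left).
Jun has 30 days (94 left).
Jul has 31 days (63 left).
Aug has 31 days (32 left).
Sep has 30 days (2 left).
2 days into Oct → Oct 2, 2054.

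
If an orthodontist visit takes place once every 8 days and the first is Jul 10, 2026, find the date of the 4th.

Aug 3, 2026

The 4th occurrence is 3 intervals after the first: 3 × 8 = 24 days after Jul 10, 2026.
Jul has 31 days — 21 days to the end of Jul leaves 3.
3 days into Aug → Aug 3, 2026.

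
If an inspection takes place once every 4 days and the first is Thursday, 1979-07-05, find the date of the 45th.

1979-12-28

The 45th occurrence is 44 intervals after the first: 44 × 4 = 176 days after 1979-07-05.
July has 31 days — 26 days to the end of July leaves 150.
August has 31 days (119 left).
September has 30 days (89 left).
October has 31 days (58 left).
November has 30 days (28 left).
28 days into December → 1979-12-28.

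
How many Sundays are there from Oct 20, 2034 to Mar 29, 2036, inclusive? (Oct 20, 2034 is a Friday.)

Oct 20, 2034 is a Friday; the first Sunday on or after it is Oct 22, 2034 (2 days later).
From Oct 22, 2034 to Mar 29, 2036: 70 + 365 + 89 = 524 days (rest of 2034, 2035, to Mar 29, 2036 in 2036).
524 ÷ 7 = 74 full weeks with remainder 6, so 74 more Sundays after the first → 75.

75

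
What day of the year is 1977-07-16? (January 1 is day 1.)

197

Days in months before July: 31 + 28 + 31 + 30 + 31 + 30 = 181.
Plus 16 days into July → day 197.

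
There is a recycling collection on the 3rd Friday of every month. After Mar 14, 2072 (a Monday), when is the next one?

Mar 18, 2072

Mar 2072 starts on a Tuesday; its first Friday is the 4th, so the 3rd Friday is the 18th — Mar 18, 2072.
Mar 18, 2072 is after Mar 14, 2072, so that is the next one.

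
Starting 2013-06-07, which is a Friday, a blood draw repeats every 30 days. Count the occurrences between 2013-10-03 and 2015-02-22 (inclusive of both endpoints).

Occurrences land 30·i days after 2013-06-07 for i = 0, 1, 2, …
2013-10-03 is 118 days after the start; 118 ÷ 30 = 3 remainder 28; since the remainder is 28, round up to i = 4. First occurrence in the window: #5 on 2013-10-05 (4×30 = 120 days in).
2015-02-22 is 625 days after the start; 625 ÷ 30 = 20 remainder 25. Last occurrence in the window: #21 on 2015-01-28.
Occurrences #5 through #21: 17 in total.

17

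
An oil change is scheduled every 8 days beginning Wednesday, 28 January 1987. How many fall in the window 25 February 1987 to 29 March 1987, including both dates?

4

Occurrences land 8·i days after 28 January 1987 for i = 0, 1, 2, …
25 February 1987 is 28 days after the start; 28 ÷ 8 = 3 remainder 4; since the remainder is 4, round up to i = 4. First occurrence in the window: #5 on 1 March 1987 (4×8 = 32 days in).
29 March 1987 is 60 days after the start; 60 ÷ 8 = 7 remainder 4. Last occurrence in the window: #8 on 25 March 1987.
Occurrences #5 through #8: 4 in total.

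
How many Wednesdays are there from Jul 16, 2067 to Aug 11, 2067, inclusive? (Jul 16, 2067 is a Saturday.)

4

Jul 16, 2067 is a Saturday; the first Wednesday on or after it is Jul 20, 2067 (4 days later).
From Jul 20, 2067 to Aug 11, 2067: 11 + 11 = 22 days (rest of Jul, Aug).
22 ÷ 7 = 3 full weeks with remainder 1, so 3 more Wednesdays after the first → 4.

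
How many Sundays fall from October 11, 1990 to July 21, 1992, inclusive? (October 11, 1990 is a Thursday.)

October 11, 1990 is a Thursday; the first Sunday on or after it is October 14, 1990 (3 days later).
From October 14, 1990 to July 21, 1992: 78 + 365 + 203 = 646 days (rest of 1990, 1991, to July 21, 1992 in 1992).
646 ÷ 7 = 92 full weeks with remainder 2, so 92 more Sundays after the first → 93.

93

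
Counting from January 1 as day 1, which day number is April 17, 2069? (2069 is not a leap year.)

Days in months before April: 31 + 28 + 31 = 90.
Plus 17 days into April → day 107.

107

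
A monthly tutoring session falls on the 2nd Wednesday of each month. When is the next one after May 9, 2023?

May 10, 2023

May 2023 starts on a Monday; its first Wednesday is the 3rd, so the 2nd Wednesday is the 10th — May 10, 2023.
May 10, 2023 is after May 9, 2023, so that is the next one.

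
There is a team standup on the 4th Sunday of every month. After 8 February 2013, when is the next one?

24 February 2013

February 2013 starts on a Friday; its first Sunday is the 3rd, so the 4th Sunday is the 24th — 24 February 2013.
24 February 2013 is after 8 February 2013, so that is the next one.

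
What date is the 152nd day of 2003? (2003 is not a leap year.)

June 1, 2003

January has 31 days (152 − 31 = 121 remain).
February has 28 days (121 − 28 = 93 remain).
March has 31 days (93 − 31 = 62 remain).
April has 30 days (62 − 30 = 32 remain).
May has 31 days (32 − 31 = 1 remain).
1 into June → June 1.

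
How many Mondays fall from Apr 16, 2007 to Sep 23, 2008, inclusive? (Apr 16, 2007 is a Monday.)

Apr 16, 2007 is a Monday; the first Monday on or after it is Apr 16, 2007.
From Apr 16, 2007 to Sep 23, 2008: 259 + 267 = 526 days (rest of 2007, to Sep 23, 2008 in 2008).
526 ÷ 7 = 75 full weeks with remainder 1, so 75 more Mondays after the first → 76.

76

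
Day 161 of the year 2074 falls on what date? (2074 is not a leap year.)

2074-06-10

January has 31 days (161 − 31 = 130 remain).
February has 28 days (130 − 28 = 102 remain).
March has 31 days (102 − 31 = 71 remain).
April has 30 days (71 − 30 = 41 remain).
May has 31 days (41 − 31 = 10 remain).
10 into June → June 10.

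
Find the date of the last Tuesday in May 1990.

May 1990 begins on a Tuesday, so the first Tuesday is May 1.
May 1990 has 31 days. Adding weeks: 1, 8, 15, 22, 29 — the last one ≤ 31 is the 29th.

29 May 1990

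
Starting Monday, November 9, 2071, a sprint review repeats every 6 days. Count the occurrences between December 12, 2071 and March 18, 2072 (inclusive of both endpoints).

16

Occurrences land 6·i days after November 9, 2071 for i = 0, 1, 2, …
December 12, 2071 is 33 days after the start; 33 ÷ 6 = 5 remainder 3; since the remainder is 3, round up to i = 6. First occurrence in the window: #7 on December 15, 2071 (6×6 = 36 days in).
March 18, 2072 is 130 days after the start; 130 ÷ 6 = 21 remainder 4. Last occurrence in the window: #22 on March 14, 2072.
Occurrences #7 through #22: 16 in total.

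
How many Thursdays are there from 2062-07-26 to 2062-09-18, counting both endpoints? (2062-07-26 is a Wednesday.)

8

2062-07-26 is a Wednesday; the first Thursday on or after it is 2062-07-27 (1 day later).
From 2062-07-27 to 2062-09-18: 4 + 31 + 18 = 53 days (rest of July, August, September).
53 ÷ 7 = 7 full weeks with remainder 4, so 7 more Thursdays after the first → 8.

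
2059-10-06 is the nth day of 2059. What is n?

279

Days in months before October: 31 + 28 + 31 + 30 + 31 + 30 + 31 + 31 + 30 = 273.
Plus 6 days into October → day 279.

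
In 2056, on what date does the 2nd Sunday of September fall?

September 2056 begins on a Friday, so the first Sunday is September 3 (2 days later).
The 2nd Sunday is 1 weeks later: 3 + 7 = 10.

September 10, 2056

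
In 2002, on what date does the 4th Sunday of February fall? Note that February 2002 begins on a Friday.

February 2002 begins on a Friday, so the first Sunday is February 3 (2 days later).
The 4th Sunday is 3 weeks later: 3 + 21 = 24.

24 February 2002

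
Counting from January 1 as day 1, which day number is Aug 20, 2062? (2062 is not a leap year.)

Days in months before Aug: 31 + 28 + 31 + 30 + 31 + 30 + 31 = 212.
Plus 20 days into Aug → day 232.

232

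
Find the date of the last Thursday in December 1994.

December 1994 begins on a Thursday, so the first Thursday is December 1.
December 1994 has 31 days. Adding weeks: 1, 8, 15, 22, 29 — the last one ≤ 31 is the 29th.

1994-12-29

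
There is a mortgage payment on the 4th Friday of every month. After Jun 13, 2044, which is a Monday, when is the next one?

Jun 2044 starts on a Wednesday; its first Friday is the 3rd, so the 4th Friday is the 24th — Jun 24, 2044.
Jun 24, 2044 is after Jun 13, 2044, so that is the next one.

Jun 24, 2044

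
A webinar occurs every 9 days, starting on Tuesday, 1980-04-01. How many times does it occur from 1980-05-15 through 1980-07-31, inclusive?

9

Occurrences land 9·i days after 1980-04-01 for i = 0, 1, 2, …
1980-05-15 is 44 days after the start; 44 ÷ 9 = 4 remainder 8; since the remainder is 8, round up to i = 5. First occurrence in the window: #6 on 1980-05-16 (5×9 = 45 days in).
1980-07-31 is 121 days after the start; 121 ÷ 9 = 13 remainder 4. Last occurrence in the window: #14 on 1980-07-27.
Occurrences #6 through #14: 9 in total.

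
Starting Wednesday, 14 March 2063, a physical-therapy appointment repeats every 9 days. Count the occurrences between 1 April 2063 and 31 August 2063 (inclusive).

17

Occurrences land 9·i days after 14 March 2063 for i = 0, 1, 2, …
1 April 2063 is 18 days after the start; 18 ÷ 9 = 2 remainder 0. First occurrence in the window: #3 on 1 April 2063 (2×9 = 18 days in).
31 August 2063 is 170 days after the start; 170 ÷ 9 = 18 remainder 8. Last occurrence in the window: #19 on 23 August 2063.
Occurrences #3 through #19: 17 in total.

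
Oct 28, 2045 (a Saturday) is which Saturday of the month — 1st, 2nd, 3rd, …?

4th

Day 28 falls in week ⌈28/7⌉ of the month.
Days 1–7 hold the 1st Saturday, 8–14 the 2nd, 15–21 the 3rd, 22–28 the 4th, 29–31 the 5th.
28 is in the range for the 4th.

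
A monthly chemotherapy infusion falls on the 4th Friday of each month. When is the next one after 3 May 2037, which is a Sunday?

May 2037 starts on a Friday; its first Friday is the 1st, so the 4th Friday is the 22nd — 22 May 2037.
22 May 2037 is after 3 May 2037, so that is the next one.

22 May 2037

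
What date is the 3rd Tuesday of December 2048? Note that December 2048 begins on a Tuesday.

December 2048 begins on a Tuesday, so the first Tuesday is December 1.
The 3rd Tuesday is 2 weeks later: 1 + 14 = 15.

15 December 2048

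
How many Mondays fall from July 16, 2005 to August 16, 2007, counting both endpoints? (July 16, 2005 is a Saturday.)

July 16, 2005 is a Saturday; the first Monday on or after it is July 18, 2005 (2 days later).
From July 18, 2005 to August 16, 2007: 166 + 365 + 228 = 759 days (rest of 2005, 2006, to August 16, 2007 in 2007).
759 ÷ 7 = 108 full weeks with remainder 3, so 108 more Mondays after the first → 109.

109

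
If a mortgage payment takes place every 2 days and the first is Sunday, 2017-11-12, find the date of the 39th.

The 39th occurrence is 38 intervals after the first: 38 × 2 = 76 days after 2017-11-12.
November has 30 days — 18 days to the end of November leaves 58.
December has 31 days (27 left).
27 days into January → 2018-01-27.

2018-01-27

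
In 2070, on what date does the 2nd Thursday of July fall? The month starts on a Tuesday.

July 2070 begins on a Tuesday, so the first Thursday is July 3 (2 days later).
The 2nd Thursday is 1 weeks later: 3 + 7 = 10.

July 10, 2070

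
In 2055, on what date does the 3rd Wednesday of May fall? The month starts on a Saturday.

May 2055 begins on a Saturday, so the first Wednesday is May 5 (4 days later).
The 3rd Wednesday is 2 weeks later: 5 + 14 = 19.

May 19, 2055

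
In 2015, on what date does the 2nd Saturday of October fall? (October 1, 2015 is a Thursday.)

2015-10-10

October 2015 begins on a Thursday, so the first Saturday is October 3 (2 days later).
The 2nd Saturday is 1 weeks later: 3 + 7 = 10.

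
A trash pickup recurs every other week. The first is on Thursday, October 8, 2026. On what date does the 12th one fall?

March 11, 2027

The 12th occurrence is 11 intervals after the first: 11 × 14 = 154 days after October 8, 2026.
October has 31 days — 23 days to the end of October leaves 131.
November has 30 days (101 left).
December has 31 days (70 left).
January has 31 days (39 left).
February has 28 days (11 left).
11 days into March → March 11, 2027.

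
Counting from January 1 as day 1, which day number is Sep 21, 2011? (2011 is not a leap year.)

264

Days in months before Sep: 31 + 28 + 31 + 30 + 31 + 30 + 31 + 31 = 243.
Plus 21 days into Sep → day 264.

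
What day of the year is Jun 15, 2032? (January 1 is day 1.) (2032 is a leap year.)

167

Days in months before Jun: 31 + 29 + 31 + 30 + 31 = 152.
Plus 15 days into Jun → day 167.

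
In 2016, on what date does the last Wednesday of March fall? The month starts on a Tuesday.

March 2016 begins on a Tuesday, so the first Wednesday is March 2 (1 day later).
March 2016 has 31 days. Adding weeks: 2, 9, 16, 23, 30 — the last one ≤ 31 is the 30th.

2016-03-30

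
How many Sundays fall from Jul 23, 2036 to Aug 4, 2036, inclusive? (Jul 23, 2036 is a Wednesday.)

Jul 23, 2036 is a Wednesday; the first Sunday on or after it is Jul 27, 2036 (4 days later).
From Jul 27, 2036 to Aug 4, 2036: 4 + 4 = 8 days (rest of Jul, Aug).
8 ÷ 7 = 1 full weeks with remainder 1, so 1 more Sundays after the first → 2.

2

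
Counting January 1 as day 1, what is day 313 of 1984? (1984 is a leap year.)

January has 31 days (313 − 31 = 282 remain).
February has 29 days (282 − 29 = 253 remain).
March has 31 days (253 − 31 = 222 remain).
April has 30 days (222 − 30 = 192 remain).
May has 31 days (192 − 31 = 161 remain).
June has 30 days (161 − 30 = 131 remain).
July has 31 days (131 − 31 = 100 remain).
August has 31 days (100 − 31 = 69 remain).
September has 30 days (69 − 30 = 39 remain).
October has 31 days (39 − 31 = 8 remain).
8 into November → November 8.

8 November 1984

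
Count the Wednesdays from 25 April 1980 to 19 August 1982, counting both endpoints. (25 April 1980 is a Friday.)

25 April 1980 is a Friday; the first Wednesday on or after it is 30 April 1980 (5 days later).
From 30 April 1980 to 19 August 1982: 245 + 365 + 231 = 841 days (rest of 1980, 1981, to 19 August 1982 in 1982).
841 ÷ 7 = 120 full weeks with remainder 1, so 120 more Wednesdays after the first → 121.

121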